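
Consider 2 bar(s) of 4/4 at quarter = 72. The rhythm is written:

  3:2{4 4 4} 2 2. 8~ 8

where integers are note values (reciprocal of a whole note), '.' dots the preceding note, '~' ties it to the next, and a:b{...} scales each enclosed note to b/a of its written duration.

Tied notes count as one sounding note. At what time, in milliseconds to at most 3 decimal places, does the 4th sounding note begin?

note 4 onset = 2b = 1666.667ms

1. 0.0ms @ 0 + 555.556ms (2/3)
2. 555.556ms @ 2/3 + 555.556ms (2/3)
3. 1111.111ms @ 4/3 + 555.556ms (2/3)
4. 1666.667ms @ 2 + 1666.667ms (2)
5. 3333.333ms @ 4 + 2500.0ms (3)
6. 5833.333ms @ 7 + 833.333ms (1)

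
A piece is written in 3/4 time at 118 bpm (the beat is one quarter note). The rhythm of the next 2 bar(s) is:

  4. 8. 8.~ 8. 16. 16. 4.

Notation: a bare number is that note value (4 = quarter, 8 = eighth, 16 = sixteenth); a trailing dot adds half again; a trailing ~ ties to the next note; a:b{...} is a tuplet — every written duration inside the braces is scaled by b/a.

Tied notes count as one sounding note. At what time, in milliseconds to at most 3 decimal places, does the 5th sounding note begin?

note 5 onset = 33/8b = 2097.458ms

1. 0.0ms @ 0 + 762.712ms (3/2)
2. 762.712ms @ 3/2 + 381.356ms (3/4)
3. 1144.068ms @ 9/4 + 762.712ms (3/2)
4. 1906.78ms @ 15/4 + 190.678ms (3/8)
5. 2097.458ms @ 33/8 + 190.678ms (3/8)
6. 2288.136ms @ 9/2 + 762.712ms (3/2)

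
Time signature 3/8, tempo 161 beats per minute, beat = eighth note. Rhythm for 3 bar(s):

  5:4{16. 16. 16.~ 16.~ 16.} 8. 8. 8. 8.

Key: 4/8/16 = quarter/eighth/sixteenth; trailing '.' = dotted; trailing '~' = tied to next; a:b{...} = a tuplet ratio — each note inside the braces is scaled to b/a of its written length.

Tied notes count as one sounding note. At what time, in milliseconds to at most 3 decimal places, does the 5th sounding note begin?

1. 0.0ms @ 0 + 223.602ms (3/5)
2. 223.602ms @ 3/5 + 223.602ms (3/5)
3. 447.205ms @ 6/5 + 670.807ms (9/5)
4. 1118.012ms @ 3 + 559.006ms (3/2)
5. 1677.019ms @ 9/2 + 559.006ms (3/2)
6. 2236.025ms @ 6 + 559.006ms (3/2)
7. 2795.031ms @ 15/2 + 559.006ms (3/2)

note 5 onset = 9/2b = 1677.019ms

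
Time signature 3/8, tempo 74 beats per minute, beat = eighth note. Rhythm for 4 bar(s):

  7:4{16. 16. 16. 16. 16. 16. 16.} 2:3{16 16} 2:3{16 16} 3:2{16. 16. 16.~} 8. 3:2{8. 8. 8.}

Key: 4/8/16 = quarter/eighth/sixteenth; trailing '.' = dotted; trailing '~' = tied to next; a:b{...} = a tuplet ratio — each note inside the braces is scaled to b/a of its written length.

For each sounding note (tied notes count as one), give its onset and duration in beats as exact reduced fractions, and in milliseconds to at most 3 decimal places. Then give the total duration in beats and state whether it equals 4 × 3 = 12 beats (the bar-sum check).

1) 0.0ms=0b +347.49ms=3/7b
2) 347.49ms=3/7b +347.49ms=3/7b
3) 694.981ms=6/7b +347.49ms=3/7b
4) 1042.471ms=9/7b +347.49ms=3/7b
5) 1389.961ms=12/7b +347.49ms=3/7b
6) 1737.452ms=15/7b +347.49ms=3/7b
7) 2084.942ms=18/7b +347.49ms=3/7b
8) 2432.432ms=3b +608.108ms=3/4b
9) 3040.541ms=15/4b +608.108ms=3/4b
10) 3648.649ms=9/2b +608.108ms=3/4b
11) 4256.757ms=21/4b +608.108ms=3/4b
12) 4864.865ms=6b +405.405ms=1/2b
13) 5270.27ms=13/2b +405.405ms=1/2b
14) 5675.676ms=7b +1621.622ms=2b
15) 7297.297ms=9b +810.811ms=1b
16) 8108.108ms=10b +810.811ms=1b
17) 8918.919ms=11b +810.811ms=1b
Σ=12b of 12 (74bpm 3/8) — PASS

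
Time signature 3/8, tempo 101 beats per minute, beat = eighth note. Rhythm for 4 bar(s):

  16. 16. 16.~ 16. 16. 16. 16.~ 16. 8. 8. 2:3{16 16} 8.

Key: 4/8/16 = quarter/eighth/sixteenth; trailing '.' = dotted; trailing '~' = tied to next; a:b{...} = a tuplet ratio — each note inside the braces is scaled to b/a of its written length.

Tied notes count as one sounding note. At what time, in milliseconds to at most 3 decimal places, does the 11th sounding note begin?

1. 0.0ms @ 0 + 445.545ms (3/4)
2. 445.545ms @ 3/4 + 445.545ms (3/4)
3. 891.089ms @ 3/2 + 891.089ms (3/2)
4. 1782.178ms @ 3 + 445.545ms (3/4)
5. 2227.723ms @ 15/4 + 445.545ms (3/4)
6. 2673.267ms @ 9/2 + 891.089ms (3/2)
7. 3564.356ms @ 6 + 891.089ms (3/2)
8. 4455.446ms @ 15/2 + 891.089ms (3/2)
9. 5346.535ms @ 9 + 445.545ms (3/4)
10. 5792.079ms @ 39/4 + 445.545ms (3/4)
11. 6237.624ms @ 21/2 + 891.089ms (3/2)

note 11 onset = 21/2b = 6237.624ms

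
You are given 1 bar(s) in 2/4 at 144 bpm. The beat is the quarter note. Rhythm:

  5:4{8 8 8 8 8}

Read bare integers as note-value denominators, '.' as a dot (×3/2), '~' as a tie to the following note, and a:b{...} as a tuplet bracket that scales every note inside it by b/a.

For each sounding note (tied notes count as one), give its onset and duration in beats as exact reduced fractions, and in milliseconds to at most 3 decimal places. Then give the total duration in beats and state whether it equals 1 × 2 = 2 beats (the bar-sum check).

1) 0.0ms=0b +166.667ms=2/5b
2) 166.667ms=2/5b +166.667ms=2/5b
3) 333.333ms=4/5b +166.667ms=2/5b
4) 500.0ms=6/5b +166.667ms=2/5b
5) 666.667ms=8/5b +166.667ms=2/5b
Σ=2b of 2 (144bpm 2/4) — PASS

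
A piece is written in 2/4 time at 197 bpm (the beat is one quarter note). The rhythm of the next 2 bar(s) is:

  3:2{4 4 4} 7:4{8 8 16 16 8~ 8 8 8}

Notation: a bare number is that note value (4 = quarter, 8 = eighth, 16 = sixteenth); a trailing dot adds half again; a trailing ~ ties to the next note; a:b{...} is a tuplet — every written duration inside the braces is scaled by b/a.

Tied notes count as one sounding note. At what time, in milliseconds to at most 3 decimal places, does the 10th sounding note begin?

note 10 onset = 26/7b = 1131.255ms

1. 0.0ms @ 0 + 203.046ms (2/3)
2. 203.046ms @ 2/3 + 203.046ms (2/3)
3. 406.091ms @ 4/3 + 203.046ms (2/3)
4. 609.137ms @ 2 + 87.02ms (2/7)
5. 696.157ms @ 16/7 + 87.02ms (2/7)
6. 783.176ms @ 18/7 + 43.51ms (1/7)
7. 826.686ms @ 19/7 + 43.51ms (1/7)
8. 870.196ms @ 20/7 + 174.039ms (4/7)
9. 1044.235ms @ 24/7 + 87.02ms (2/7)
10. 1131.255ms @ 26/7 + 87.02ms (2/7)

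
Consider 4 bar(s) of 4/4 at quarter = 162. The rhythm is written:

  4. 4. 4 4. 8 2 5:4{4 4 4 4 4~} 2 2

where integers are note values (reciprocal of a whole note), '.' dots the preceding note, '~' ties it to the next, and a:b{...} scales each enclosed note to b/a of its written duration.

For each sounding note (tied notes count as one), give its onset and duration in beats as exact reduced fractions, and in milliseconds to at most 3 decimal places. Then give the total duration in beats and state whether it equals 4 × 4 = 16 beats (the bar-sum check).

1) 0.0ms=0b +555.556ms=3/2b
2) 555.556ms=3/2b +555.556ms=3/2b
3) 1111.111ms=3b +370.37ms=1b
4) 1481.481ms=4b +555.556ms=3/2b
5) 2037.037ms=11/2b +185.185ms=1/2b
6) 2222.222ms=6b +740.741ms=2b
7) 2962.963ms=8b +296.296ms=4/5b
8) 3259.259ms=44/5b +296.296ms=4/5b
9) 3555.556ms=48/5b +296.296ms=4/5b
10) 3851.852ms=52/5b +296.296ms=4/5b
11) 4148.148ms=56/5b +1037.037ms=14/5b
12) 5185.185ms=14b +740.741ms=2b
Σ=16b of 16 (162bpm 4/4) — PASS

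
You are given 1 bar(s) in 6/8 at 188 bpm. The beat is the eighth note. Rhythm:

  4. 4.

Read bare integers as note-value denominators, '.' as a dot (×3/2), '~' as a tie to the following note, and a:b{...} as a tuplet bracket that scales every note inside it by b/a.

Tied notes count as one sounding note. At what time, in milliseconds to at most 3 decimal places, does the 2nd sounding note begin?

1. 0.0ms @ 0 + 957.447ms (3)
2. 957.447ms @ 3 + 957.447ms (3)

note 2 onset = 3b = 957.447ms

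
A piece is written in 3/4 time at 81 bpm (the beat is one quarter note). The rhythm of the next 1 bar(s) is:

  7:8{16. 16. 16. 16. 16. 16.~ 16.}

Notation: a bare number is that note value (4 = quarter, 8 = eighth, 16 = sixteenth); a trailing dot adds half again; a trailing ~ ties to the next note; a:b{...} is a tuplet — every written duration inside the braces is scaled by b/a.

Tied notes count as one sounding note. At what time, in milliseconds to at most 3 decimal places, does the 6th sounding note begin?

1. 0.0ms @ 0 + 317.46ms (3/7)
2. 317.46ms @ 3/7 + 317.46ms (3/7)
3. 634.921ms @ 6/7 + 317.46ms (3/7)
4. 952.381ms @ 9/7 + 317.46ms (3/7)
5. 1269.841ms @ 12/7 + 317.46ms (3/7)
6. 1587.302ms @ 15/7 + 634.921ms (6/7)

note 6 onset = 15/7b = 1587.302ms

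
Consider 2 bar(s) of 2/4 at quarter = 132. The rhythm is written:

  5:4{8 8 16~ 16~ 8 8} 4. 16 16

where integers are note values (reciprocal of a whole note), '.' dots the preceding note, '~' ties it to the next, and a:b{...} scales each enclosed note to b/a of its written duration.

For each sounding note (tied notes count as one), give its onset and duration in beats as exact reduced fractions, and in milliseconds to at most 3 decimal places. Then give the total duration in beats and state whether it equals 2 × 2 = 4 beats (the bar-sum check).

1) 0.0ms=0b +181.818ms=2/5b
2) 181.818ms=2/5b +181.818ms=2/5b
3) 363.636ms=4/5b +363.636ms=4/5b
4) 727.273ms=8/5b +181.818ms=2/5b
5) 909.091ms=2b +681.818ms=3/2b
6) 1590.909ms=7/2b +113.636ms=1/4b
7) 1704.545ms=15/4b +113.636ms=1/4b
Σ=4b of 4 (132bpm 2/4) — PASS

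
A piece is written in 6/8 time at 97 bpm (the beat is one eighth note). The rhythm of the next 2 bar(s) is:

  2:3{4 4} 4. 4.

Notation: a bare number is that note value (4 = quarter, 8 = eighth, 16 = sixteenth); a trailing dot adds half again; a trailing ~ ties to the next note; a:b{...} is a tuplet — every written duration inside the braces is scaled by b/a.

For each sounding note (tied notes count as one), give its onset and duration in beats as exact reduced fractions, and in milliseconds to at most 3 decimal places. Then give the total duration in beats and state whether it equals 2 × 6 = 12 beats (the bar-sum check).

1) 0.0ms=0b +1855.67ms=3b
2) 1855.67ms=3b +1855.67ms=3b
3) 3711.34ms=6b +1855.67ms=3b
4) 5567.01ms=9b +1855.67ms=3b
Σ=12b of 12 (97bpm 6/8) — PASS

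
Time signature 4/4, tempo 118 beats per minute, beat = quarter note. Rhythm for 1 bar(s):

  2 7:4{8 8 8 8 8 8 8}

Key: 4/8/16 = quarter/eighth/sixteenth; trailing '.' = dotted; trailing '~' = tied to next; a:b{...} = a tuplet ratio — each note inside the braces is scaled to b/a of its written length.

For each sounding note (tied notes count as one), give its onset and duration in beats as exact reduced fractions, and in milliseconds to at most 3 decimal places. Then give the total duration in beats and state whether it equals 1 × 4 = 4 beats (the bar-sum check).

1) 0.0ms=0b +1016.949ms=2b
2) 1016.949ms=2b +145.278ms=2/7b
3) 1162.228ms=16/7b +145.278ms=2/7b
4) 1307.506ms=18/7b +145.278ms=2/7b
5) 1452.785ms=20/7b +145.278ms=2/7b
6) 1598.063ms=22/7b +145.278ms=2/7b
7) 1743.341ms=24/7b +145.278ms=2/7b
8) 1888.62ms=26/7b +145.278ms=2/7b
Σ=4b of 4 (118bpm 4/4) — PASS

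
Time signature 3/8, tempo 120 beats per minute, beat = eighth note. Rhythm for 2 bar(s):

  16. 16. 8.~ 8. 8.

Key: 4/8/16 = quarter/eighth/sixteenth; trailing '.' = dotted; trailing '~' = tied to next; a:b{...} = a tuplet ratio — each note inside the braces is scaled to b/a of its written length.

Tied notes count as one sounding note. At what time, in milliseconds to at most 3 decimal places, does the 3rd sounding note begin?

note 3 onset = 3/2b = 750.0ms

1. 0.0ms @ 0 + 375.0ms (3/4)
2. 375.0ms @ 3/4 + 375.0ms (3/4)
3. 750.0ms @ 3/2 + 1500.0ms (3)
4. 2250.0ms @ 9/2 + 750.0ms (3/2)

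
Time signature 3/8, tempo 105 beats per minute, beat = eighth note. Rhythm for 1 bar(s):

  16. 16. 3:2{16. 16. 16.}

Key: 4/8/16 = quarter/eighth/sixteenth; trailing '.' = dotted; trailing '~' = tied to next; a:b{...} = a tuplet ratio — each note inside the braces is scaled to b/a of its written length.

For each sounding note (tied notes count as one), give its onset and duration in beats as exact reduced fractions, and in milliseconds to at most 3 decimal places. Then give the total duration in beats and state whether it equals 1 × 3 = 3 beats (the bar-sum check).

1) 0.0ms=0b +428.571ms=3/4b
2) 428.571ms=3/4b +428.571ms=3/4b
3) 857.143ms=3/2b +285.714ms=1/2b
4) 1142.857ms=2b +285.714ms=1/2b
5) 1428.571ms=5/2b +285.714ms=1/2b
Σ=3b of 3 (105bpm 3/8) — PASS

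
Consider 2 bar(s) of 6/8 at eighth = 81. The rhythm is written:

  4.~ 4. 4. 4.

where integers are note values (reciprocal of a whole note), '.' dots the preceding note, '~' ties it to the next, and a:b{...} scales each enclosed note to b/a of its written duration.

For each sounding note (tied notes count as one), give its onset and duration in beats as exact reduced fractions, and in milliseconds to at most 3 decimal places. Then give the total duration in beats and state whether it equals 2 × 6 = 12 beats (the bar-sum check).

1) 0.0ms=0b +4444.444ms=6b
2) 4444.444ms=6b +2222.222ms=3b
3) 6666.667ms=9b +2222.222ms=3b
Σ=12b of 12 (81bpm 6/8) — PASS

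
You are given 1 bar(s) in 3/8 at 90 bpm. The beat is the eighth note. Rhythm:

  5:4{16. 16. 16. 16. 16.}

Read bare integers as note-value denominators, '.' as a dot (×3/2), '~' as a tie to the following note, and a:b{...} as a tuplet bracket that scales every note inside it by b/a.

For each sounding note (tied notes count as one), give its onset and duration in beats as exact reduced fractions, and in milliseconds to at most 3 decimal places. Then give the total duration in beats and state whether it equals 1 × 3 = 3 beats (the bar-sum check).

1) 0.0ms=0b +400.0ms=3/5b
2) 400.0ms=3/5b +400.0ms=3/5b
3) 800.0ms=6/5b +400.0ms=3/5b
4) 1200.0ms=9/5b +400.0ms=3/5b
5) 1600.0ms=12/5b +400.0ms=3/5b
Σ=3b of 3 (90bpm 3/8) — PASS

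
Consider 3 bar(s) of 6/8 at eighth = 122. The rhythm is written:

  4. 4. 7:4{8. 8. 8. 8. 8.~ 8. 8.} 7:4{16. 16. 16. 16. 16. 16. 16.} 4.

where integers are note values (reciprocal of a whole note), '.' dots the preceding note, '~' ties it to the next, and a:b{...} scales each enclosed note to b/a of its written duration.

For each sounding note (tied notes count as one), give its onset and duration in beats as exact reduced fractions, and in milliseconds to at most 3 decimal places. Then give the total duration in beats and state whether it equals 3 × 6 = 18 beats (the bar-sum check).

1) 0.0ms=0b +1475.41ms=3b
2) 1475.41ms=3b +1475.41ms=3b
3) 2950.82ms=6b +421.546ms=6/7b
4) 3372.365ms=48/7b +421.546ms=6/7b
5) 3793.911ms=54/7b +421.546ms=6/7b
6) 4215.457ms=60/7b +421.546ms=6/7b
7) 4637.002ms=66/7b +843.091ms=12/7b
8) 5480.094ms=78/7b +421.546ms=6/7b
9) 5901.639ms=12b +210.773ms=3/7b
10) 6112.412ms=87/7b +210.773ms=3/7b
11) 6323.185ms=90/7b +210.773ms=3/7b
12) 6533.958ms=93/7b +210.773ms=3/7b
13) 6744.731ms=96/7b +210.773ms=3/7b
14) 6955.504ms=99/7b +210.773ms=3/7b
15) 7166.276ms=102/7b +210.773ms=3/7b
16) 7377.049ms=15b +1475.41ms=3b
Σ=18b of 18 (122bpm 6/8) — PASS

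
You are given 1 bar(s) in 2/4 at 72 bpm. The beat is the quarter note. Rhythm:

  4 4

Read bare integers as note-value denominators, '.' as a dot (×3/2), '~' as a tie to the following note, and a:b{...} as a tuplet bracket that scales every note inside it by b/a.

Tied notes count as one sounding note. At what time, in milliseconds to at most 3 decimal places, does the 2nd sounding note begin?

note 2 onset = 1b = 833.333ms

1. 0.0ms @ 0 + 833.333ms (1)
2. 833.333ms @ 1 + 833.333ms (1)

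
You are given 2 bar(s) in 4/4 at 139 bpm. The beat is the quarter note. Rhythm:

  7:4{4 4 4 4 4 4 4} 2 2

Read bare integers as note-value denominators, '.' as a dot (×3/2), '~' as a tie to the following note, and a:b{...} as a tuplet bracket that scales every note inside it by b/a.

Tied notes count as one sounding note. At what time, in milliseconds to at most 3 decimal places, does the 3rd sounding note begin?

1. 0.0ms @ 0 + 246.66ms (4/7)
2. 246.66ms @ 4/7 + 246.66ms (4/7)
3. 493.32ms @ 8/7 + 246.66ms (4/7)
4. 739.979ms @ 12/7 + 246.66ms (4/7)
5. 986.639ms @ 16/7 + 246.66ms (4/7)
6. 1233.299ms @ 20/7 + 246.66ms (4/7)
7. 1479.959ms @ 24/7 + 246.66ms (4/7)
8. 1726.619ms @ 4 + 863.309ms (2)
9. 2589.928ms @ 6 + 863.309ms (2)

note 3 onset = 8/7b = 493.32ms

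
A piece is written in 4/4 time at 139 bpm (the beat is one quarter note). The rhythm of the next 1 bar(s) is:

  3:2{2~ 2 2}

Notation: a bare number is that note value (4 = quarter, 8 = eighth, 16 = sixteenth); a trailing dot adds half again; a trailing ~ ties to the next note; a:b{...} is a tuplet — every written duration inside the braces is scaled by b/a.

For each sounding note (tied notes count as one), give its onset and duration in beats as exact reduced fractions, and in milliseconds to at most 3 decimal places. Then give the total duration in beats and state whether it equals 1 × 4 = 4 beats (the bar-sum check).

1) 0.0ms=0b +1151.079ms=8/3b
2) 1151.079ms=8/3b +575.54ms=4/3b
Σ=4b of 4 (139bpm 4/4) — PASS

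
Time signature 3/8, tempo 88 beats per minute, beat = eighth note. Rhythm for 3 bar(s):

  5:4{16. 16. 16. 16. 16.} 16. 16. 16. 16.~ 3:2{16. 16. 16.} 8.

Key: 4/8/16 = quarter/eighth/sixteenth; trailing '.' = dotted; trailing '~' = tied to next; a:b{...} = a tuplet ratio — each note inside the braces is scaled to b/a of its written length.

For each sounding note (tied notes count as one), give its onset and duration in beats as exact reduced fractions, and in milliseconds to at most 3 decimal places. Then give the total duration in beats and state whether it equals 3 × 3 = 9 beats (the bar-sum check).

1) 0.0ms=0b +409.091ms=3/5b
2) 409.091ms=3/5b +409.091ms=3/5b
3) 818.182ms=6/5b +409.091ms=3/5b
4) 1227.273ms=9/5b +409.091ms=3/5b
5) 1636.364ms=12/5b +409.091ms=3/5b
6) 2045.455ms=3b +511.364ms=3/4b
7) 2556.818ms=15/4b +511.364ms=3/4b
8) 3068.182ms=9/2b +511.364ms=3/4b
9) 3579.545ms=21/4b +852.273ms=5/4b
10) 4431.818ms=13/2b +340.909ms=1/2b
11) 4772.727ms=7b +340.909ms=1/2b
12) 5113.636ms=15/2b +1022.727ms=3/2b
Σ=9b of 9 (88bpm 3/8) — PASS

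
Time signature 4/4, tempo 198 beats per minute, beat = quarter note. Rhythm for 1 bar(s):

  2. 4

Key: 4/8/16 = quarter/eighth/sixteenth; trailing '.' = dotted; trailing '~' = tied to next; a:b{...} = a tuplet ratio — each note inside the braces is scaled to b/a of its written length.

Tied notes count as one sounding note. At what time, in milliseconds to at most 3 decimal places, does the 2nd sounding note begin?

note 2 onset = 3b = 909.091ms

1. 0.0ms @ 0 + 909.091ms (3)
2. 909.091ms @ 3 + 303.03ms (1)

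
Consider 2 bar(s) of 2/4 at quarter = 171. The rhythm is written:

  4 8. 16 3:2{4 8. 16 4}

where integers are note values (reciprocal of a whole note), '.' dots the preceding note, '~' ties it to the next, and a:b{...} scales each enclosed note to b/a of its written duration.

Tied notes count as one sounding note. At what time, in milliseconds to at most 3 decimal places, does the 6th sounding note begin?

1. 0.0ms @ 0 + 350.877ms (1)
2. 350.877ms @ 1 + 263.158ms (3/4)
3. 614.035ms @ 7/4 + 87.719ms (1/4)
4. 701.754ms @ 2 + 233.918ms (2/3)
5. 935.673ms @ 8/3 + 175.439ms (1/2)
6. 1111.111ms @ 19/6 + 58.48ms (1/6)
7. 1169.591ms @ 10/3 + 233.918ms (2/3)

note 6 onset = 19/6b = 1111.111ms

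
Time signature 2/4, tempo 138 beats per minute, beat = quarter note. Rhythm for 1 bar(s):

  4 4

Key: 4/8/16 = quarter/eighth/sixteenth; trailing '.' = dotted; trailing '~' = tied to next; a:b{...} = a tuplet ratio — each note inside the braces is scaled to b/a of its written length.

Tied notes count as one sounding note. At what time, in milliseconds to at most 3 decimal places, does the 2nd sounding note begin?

note 2 onset = 1b = 434.783ms

1. 0.0ms @ 0 + 434.783ms (1)
2. 434.783ms @ 1 + 434.783ms (1)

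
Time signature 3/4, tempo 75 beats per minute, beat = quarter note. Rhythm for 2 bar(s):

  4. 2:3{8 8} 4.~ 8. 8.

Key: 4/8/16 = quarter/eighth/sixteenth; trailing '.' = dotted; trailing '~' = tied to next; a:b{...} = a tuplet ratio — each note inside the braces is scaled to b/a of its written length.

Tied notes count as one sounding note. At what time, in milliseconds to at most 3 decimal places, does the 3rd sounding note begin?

1. 0.0ms @ 0 + 1200.0ms (3/2)
2. 1200.0ms @ 3/2 + 600.0ms (3/4)
3. 1800.0ms @ 9/4 + 600.0ms (3/4)
4. 2400.0ms @ 3 + 1800.0ms (9/4)
5. 4200.0ms @ 21/4 + 600.0ms (3/4)

note 3 onset = 9/4b = 1800.0ms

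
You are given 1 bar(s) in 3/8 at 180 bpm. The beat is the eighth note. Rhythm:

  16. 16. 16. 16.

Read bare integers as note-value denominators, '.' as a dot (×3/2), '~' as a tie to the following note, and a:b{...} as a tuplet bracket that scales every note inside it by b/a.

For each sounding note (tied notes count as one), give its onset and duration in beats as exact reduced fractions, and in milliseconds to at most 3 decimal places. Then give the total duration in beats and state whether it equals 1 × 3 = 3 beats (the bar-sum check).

1) 0.0ms=0b +250.0ms=3/4b
2) 250.0ms=3/4b +250.0ms=3/4b
3) 500.0ms=3/2b +250.0ms=3/4b
4) 750.0ms=9/4b +250.0ms=3/4b
Σ=3b of 3 (180bpm 3/8) — PASS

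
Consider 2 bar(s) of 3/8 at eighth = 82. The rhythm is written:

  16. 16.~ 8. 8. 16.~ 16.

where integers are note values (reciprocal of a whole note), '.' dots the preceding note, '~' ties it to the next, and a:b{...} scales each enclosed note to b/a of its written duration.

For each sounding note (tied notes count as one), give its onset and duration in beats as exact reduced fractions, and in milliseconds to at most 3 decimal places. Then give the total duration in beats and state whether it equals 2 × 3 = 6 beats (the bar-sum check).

1) 0.0ms=0b +548.78ms=3/4b
2) 548.78ms=3/4b +1646.341ms=9/4b
3) 2195.122ms=3b +1097.561ms=3/2b
4) 3292.683ms=9/2b +1097.561ms=3/2b
Σ=6b of 6 (82bpm 3/8) — PASS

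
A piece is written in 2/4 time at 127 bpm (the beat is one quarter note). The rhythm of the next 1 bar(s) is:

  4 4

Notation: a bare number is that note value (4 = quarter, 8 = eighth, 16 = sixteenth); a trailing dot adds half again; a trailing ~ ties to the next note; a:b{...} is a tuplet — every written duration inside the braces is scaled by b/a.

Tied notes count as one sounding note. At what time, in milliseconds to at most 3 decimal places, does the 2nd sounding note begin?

1. 0.0ms @ 0 + 472.441ms (1)
2. 472.441ms @ 1 + 472.441ms (1)

note 2 onset = 1b = 472.441ms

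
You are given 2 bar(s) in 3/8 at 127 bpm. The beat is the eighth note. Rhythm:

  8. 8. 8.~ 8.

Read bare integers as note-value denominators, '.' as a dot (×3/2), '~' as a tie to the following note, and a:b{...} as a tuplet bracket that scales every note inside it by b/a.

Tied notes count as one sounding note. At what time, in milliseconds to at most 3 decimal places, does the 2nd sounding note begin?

note 2 onset = 3/2b = 708.661ms

1. 0.0ms @ 0 + 708.661ms (3/2)
2. 708.661ms @ 3/2 + 708.661ms (3/2)
3. 1417.323ms @ 3 + 1417.323ms (3)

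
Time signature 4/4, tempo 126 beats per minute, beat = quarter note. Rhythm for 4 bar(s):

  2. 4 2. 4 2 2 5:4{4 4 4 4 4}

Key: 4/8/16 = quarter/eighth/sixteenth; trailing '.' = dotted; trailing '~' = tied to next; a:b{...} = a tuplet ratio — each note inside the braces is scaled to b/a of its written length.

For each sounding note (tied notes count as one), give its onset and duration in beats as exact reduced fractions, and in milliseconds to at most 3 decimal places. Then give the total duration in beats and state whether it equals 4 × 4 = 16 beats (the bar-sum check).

1) 0.0ms=0b +1428.571ms=3b
2) 1428.571ms=3b +476.19ms=1b
3) 1904.762ms=4b +1428.571ms=3b
4) 3333.333ms=7b +476.19ms=1b
5) 3809.524ms=8b +952.381ms=2b
6) 4761.905ms=10b +952.381ms=2b
7) 5714.286ms=12b +380.952ms=4/5b
8) 6095.238ms=64/5b +380.952ms=4/5b
9) 6476.19ms=68/5b +380.952ms=4/5b
10) 6857.143ms=72/5b +380.952ms=4/5b
11) 7238.095ms=76/5b +380.952ms=4/5b
Σ=16b of 16 (126bpm 4/4) — PASS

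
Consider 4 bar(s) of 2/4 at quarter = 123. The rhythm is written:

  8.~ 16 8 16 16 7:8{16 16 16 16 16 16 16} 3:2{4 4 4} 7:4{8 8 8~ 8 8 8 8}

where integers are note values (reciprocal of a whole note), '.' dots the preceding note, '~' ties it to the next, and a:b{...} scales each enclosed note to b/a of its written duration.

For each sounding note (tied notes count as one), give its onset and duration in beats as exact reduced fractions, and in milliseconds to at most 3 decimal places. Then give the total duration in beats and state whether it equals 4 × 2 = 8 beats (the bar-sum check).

1) 0.0ms=0b +487.805ms=1b
2) 487.805ms=1b +243.902ms=1/2b
3) 731.707ms=3/2b +121.951ms=1/4b
4) 853.659ms=7/4b +121.951ms=1/4b
5) 975.61ms=2b +139.373ms=2/7b
6) 1114.983ms=16/7b +139.373ms=2/7b
7) 1254.355ms=18/7b +139.373ms=2/7b
8) 1393.728ms=20/7b +139.373ms=2/7b
9) 1533.101ms=22/7b +139.373ms=2/7b
10) 1672.474ms=24/7b +139.373ms=2/7b
11) 1811.847ms=26/7b +139.373ms=2/7b
12) 1951.22ms=4b +325.203ms=2/3b
13) 2276.423ms=14/3b +325.203ms=2/3b
14) 2601.626ms=16/3b +325.203ms=2/3b
15) 2926.829ms=6b +139.373ms=2/7b
16) 3066.202ms=44/7b +139.373ms=2/7b
17) 3205.575ms=46/7b +278.746ms=4/7b
18) 3484.321ms=50/7b +139.373ms=2/7b
19) 3623.693ms=52/7b +139.373ms=2/7b
20) 3763.066ms=54/7b +139.373ms=2/7b
Σ=8b of 8 (123bpm 2/4) — PASS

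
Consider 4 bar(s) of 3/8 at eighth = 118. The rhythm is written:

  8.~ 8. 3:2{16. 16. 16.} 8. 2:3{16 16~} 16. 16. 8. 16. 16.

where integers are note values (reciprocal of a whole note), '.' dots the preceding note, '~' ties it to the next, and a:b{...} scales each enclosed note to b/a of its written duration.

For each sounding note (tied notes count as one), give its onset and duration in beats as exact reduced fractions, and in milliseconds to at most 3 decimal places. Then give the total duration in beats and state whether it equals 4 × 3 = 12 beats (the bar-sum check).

1) 0.0ms=0b +1525.424ms=3b
2) 1525.424ms=3b +254.237ms=1/2b
3) 1779.661ms=7/2b +254.237ms=1/2b
4) 2033.898ms=4b +254.237ms=1/2b
5) 2288.136ms=9/2b +762.712ms=3/2b
6) 3050.847ms=6b +381.356ms=3/4b
7) 3432.203ms=27/4b +762.712ms=3/2b
8) 4194.915ms=33/4b +381.356ms=3/4b
9) 4576.271ms=9b +762.712ms=3/2b
10) 5338.983ms=21/2b +381.356ms=3/4b
11) 5720.339ms=45/4b +381.356ms=3/4b
Σ=12b of 12 (118bpm 3/8) — PASS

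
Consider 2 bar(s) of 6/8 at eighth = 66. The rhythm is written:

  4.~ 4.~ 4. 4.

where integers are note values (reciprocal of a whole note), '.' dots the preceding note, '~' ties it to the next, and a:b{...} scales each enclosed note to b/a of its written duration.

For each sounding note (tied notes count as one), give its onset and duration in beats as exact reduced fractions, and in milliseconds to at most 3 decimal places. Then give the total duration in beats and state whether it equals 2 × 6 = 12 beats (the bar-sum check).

1) 0.0ms=0b +8181.818ms=9b
2) 8181.818ms=9b +2727.273ms=3b
Σ=12b of 12 (66bpm 6/8) — PASS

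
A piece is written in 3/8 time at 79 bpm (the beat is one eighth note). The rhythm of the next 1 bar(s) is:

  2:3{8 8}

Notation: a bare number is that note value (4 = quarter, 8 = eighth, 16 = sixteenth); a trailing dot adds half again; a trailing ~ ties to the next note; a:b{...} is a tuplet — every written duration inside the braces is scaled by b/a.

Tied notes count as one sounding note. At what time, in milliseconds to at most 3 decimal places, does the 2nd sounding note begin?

note 2 onset = 3/2b = 1139.241ms

1. 0.0ms @ 0 + 1139.241ms (3/2)
2. 1139.241ms @ 3/2 + 1139.241ms (3/2)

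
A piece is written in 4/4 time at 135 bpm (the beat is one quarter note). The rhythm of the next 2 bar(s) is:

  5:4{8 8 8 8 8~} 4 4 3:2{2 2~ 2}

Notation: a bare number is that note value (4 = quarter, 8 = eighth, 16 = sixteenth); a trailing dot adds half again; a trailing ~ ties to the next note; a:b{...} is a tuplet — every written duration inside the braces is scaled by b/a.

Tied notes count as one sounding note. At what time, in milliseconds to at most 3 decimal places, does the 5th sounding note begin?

1. 0.0ms @ 0 + 177.778ms (2/5)
2. 177.778ms @ 2/5 + 177.778ms (2/5)
3. 355.556ms @ 4/5 + 177.778ms (2/5)
4. 533.333ms @ 6/5 + 177.778ms (2/5)
5. 711.111ms @ 8/5 + 622.222ms (7/5)
6. 1333.333ms @ 3 + 444.444ms (1)
7. 1777.778ms @ 4 + 592.593ms (4/3)
8. 2370.37ms @ 16/3 + 1185.185ms (8/3)

note 5 onset = 8/5b = 711.111ms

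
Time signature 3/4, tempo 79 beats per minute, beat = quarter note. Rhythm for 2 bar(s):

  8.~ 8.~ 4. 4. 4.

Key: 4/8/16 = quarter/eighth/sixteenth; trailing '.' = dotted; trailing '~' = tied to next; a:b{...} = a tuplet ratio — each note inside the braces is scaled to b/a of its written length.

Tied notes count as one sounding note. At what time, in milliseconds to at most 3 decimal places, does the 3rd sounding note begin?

note 3 onset = 9/2b = 3417.722ms

1. 0.0ms @ 0 + 2278.481ms (3)
2. 2278.481ms @ 3 + 1139.241ms (3/2)
3. 3417.722ms @ 9/2 + 1139.241ms (3/2)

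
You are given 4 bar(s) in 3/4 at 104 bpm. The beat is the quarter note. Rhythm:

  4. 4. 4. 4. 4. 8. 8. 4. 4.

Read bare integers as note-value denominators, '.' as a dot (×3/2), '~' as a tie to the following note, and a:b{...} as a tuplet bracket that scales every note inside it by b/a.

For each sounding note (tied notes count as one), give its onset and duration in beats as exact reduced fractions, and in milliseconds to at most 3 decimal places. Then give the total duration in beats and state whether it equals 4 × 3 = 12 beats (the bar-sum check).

1) 0.0ms=0b +865.385ms=3/2b
2) 865.385ms=3/2b +865.385ms=3/2b
3) 1730.769ms=3b +865.385ms=3/2b
4) 2596.154ms=9/2b +865.385ms=3/2b
5) 3461.538ms=6b +865.385ms=3/2b
6) 4326.923ms=15/2b +432.692ms=3/4b
7) 4759.615ms=33/4b +432.692ms=3/4b
8) 5192.308ms=9b +865.385ms=3/2b
9) 6057.692ms=21/2b +865.385ms=3/2b
Σ=12b of 12 (104bpm 3/4) — PASS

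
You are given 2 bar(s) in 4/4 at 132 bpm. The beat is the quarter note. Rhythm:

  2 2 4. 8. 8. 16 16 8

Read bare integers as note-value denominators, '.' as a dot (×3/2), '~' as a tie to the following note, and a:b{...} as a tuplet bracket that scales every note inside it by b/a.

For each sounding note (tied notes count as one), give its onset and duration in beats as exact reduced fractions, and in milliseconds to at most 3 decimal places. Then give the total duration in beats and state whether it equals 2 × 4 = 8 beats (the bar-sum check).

1) 0.0ms=0b +909.091ms=2b
2) 909.091ms=2b +909.091ms=2b
3) 1818.182ms=4b +681.818ms=3/2b
4) 2500.0ms=11/2b +340.909ms=3/4b
5) 2840.909ms=25/4b +340.909ms=3/4b
6) 3181.818ms=7b +113.636ms=1/4b
7) 3295.455ms=29/4b +113.636ms=1/4b
8) 3409.091ms=15/2b +227.273ms=1/2b
Σ=8b of 8 (132bpm 4/4) — PASS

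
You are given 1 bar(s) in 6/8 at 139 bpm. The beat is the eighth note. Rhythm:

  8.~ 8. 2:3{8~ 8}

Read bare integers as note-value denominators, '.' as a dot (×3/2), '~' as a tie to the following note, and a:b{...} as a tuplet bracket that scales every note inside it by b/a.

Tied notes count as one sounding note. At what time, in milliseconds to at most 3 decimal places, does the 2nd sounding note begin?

1. 0.0ms @ 0 + 1294.964ms (3)
2. 1294.964ms @ 3 + 1294.964ms (3)

note 2 onset = 3b = 1294.964ms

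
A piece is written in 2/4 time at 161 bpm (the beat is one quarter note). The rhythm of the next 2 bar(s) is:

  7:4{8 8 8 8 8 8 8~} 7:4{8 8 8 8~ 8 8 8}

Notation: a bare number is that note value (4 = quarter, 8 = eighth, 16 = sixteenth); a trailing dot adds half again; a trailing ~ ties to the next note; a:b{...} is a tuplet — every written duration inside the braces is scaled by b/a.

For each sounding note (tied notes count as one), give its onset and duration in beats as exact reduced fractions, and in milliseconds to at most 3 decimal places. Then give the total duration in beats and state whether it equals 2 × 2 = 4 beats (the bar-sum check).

1) 0.0ms=0b +106.477ms=2/7b
2) 106.477ms=2/7b +106.477ms=2/7b
3) 212.955ms=4/7b +106.477ms=2/7b
4) 319.432ms=6/7b +106.477ms=2/7b
5) 425.909ms=8/7b +106.477ms=2/7b
6) 532.387ms=10/7b +106.477ms=2/7b
7) 638.864ms=12/7b +212.955ms=4/7b
8) 851.819ms=16/7b +106.477ms=2/7b
9) 958.296ms=18/7b +106.477ms=2/7b
10) 1064.774ms=20/7b +212.955ms=4/7b
11) 1277.728ms=24/7b +106.477ms=2/7b
12) 1384.206ms=26/7b +106.477ms=2/7b
Σ=4b of 4 (161bpm 2/4) — PASS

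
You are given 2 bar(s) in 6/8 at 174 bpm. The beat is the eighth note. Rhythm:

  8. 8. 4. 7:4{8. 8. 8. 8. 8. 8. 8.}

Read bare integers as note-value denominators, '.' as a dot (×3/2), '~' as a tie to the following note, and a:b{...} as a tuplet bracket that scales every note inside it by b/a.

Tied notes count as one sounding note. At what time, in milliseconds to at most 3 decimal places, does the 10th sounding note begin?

1. 0.0ms @ 0 + 517.241ms (3/2)
2. 517.241ms @ 3/2 + 517.241ms (3/2)
3. 1034.483ms @ 3 + 1034.483ms (3)
4. 2068.966ms @ 6 + 295.567ms (6/7)
5. 2364.532ms @ 48/7 + 295.567ms (6/7)
6. 2660.099ms @ 54/7 + 295.567ms (6/7)
7. 2955.665ms @ 60/7 + 295.567ms (6/7)
8. 3251.232ms @ 66/7 + 295.567ms (6/7)
9. 3546.798ms @ 72/7 + 295.567ms (6/7)
10. 3842.365ms @ 78/7 + 295.567ms (6/7)

note 10 onset = 78/7b = 3842.365ms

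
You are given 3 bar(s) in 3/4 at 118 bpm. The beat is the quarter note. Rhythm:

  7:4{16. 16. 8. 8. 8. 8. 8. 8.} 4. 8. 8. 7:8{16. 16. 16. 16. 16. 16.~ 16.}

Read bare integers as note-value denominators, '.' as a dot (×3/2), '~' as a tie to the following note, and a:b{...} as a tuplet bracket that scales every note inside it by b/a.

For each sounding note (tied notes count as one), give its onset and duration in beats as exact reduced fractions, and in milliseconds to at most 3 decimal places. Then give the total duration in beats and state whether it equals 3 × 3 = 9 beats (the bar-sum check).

1) 0.0ms=0b +108.959ms=3/14b
2) 108.959ms=3/14b +108.959ms=3/14b
3) 217.918ms=3/7b +217.918ms=3/7b
4) 435.835ms=6/7b +217.918ms=3/7b
5) 653.753ms=9/7b +217.918ms=3/7b
6) 871.671ms=12/7b +217.918ms=3/7b
7) 1089.588ms=15/7b +217.918ms=3/7b
8) 1307.506ms=18/7b +217.918ms=3/7b
9) 1525.424ms=3b +762.712ms=3/2b
10) 2288.136ms=9/2b +381.356ms=3/4b
11) 2669.492ms=21/4b +381.356ms=3/4b
12) 3050.847ms=6b +217.918ms=3/7b
13) 3268.765ms=45/7b +217.918ms=3/7b
14) 3486.683ms=48/7b +217.918ms=3/7b
15) 3704.6ms=51/7b +217.918ms=3/7b
16) 3922.518ms=54/7b +217.918ms=3/7b
17) 4140.436ms=57/7b +435.835ms=6/7b
Σ=9b of 9 (118bpm 3/4) — PASS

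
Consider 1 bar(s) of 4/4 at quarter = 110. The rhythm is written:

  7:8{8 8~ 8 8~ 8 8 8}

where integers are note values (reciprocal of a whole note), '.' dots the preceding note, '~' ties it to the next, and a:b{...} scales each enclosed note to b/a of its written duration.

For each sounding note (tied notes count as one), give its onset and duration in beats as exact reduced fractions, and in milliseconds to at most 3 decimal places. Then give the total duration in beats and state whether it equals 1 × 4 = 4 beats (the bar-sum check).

1) 0.0ms=0b +311.688ms=4/7b
2) 311.688ms=4/7b +623.377ms=8/7b
3) 935.065ms=12/7b +623.377ms=8/7b
4) 1558.442ms=20/7b +311.688ms=4/7b
5) 1870.13ms=24/7b +311.688ms=4/7b
Σ=4b of 4 (110bpm 4/4) — PASS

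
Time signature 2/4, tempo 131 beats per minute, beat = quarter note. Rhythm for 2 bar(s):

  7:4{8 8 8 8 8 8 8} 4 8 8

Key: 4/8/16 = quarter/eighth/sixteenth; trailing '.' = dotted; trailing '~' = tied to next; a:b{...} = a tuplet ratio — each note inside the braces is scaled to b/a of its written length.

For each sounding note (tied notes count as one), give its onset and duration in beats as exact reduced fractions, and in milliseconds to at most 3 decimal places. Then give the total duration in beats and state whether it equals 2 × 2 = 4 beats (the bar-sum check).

1) 0.0ms=0b +130.862ms=2/7b
2) 130.862ms=2/7b +130.862ms=2/7b
3) 261.723ms=4/7b +130.862ms=2/7b
4) 392.585ms=6/7b +130.862ms=2/7b
5) 523.446ms=8/7b +130.862ms=2/7b
6) 654.308ms=10/7b +130.862ms=2/7b
7) 785.169ms=12/7b +130.862ms=2/7b
8) 916.031ms=2b +458.015ms=1b
9) 1374.046ms=3b +229.008ms=1/2b
10) 1603.053ms=7/2b +229.008ms=1/2b
Σ=4b of 4 (131bpm 2/4) — PASS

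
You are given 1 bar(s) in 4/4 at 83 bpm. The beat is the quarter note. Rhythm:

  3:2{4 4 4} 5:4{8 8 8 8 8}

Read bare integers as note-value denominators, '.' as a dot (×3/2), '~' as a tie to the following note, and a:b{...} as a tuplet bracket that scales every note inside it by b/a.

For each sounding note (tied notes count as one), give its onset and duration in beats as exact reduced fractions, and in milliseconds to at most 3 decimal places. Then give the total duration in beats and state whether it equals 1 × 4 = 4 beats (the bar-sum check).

1) 0.0ms=0b +481.928ms=2/3b
2) 481.928ms=2/3b +481.928ms=2/3b
3) 963.855ms=4/3b +481.928ms=2/3b
4) 1445.783ms=2b +289.157ms=2/5b
5) 1734.94ms=12/5b +289.157ms=2/5b
6) 2024.096ms=14/5b +289.157ms=2/5b
7) 2313.253ms=16/5b +289.157ms=2/5b
8) 2602.41ms=18/5b +289.157ms=2/5b
Σ=4b of 4 (83bpm 4/4) — PASS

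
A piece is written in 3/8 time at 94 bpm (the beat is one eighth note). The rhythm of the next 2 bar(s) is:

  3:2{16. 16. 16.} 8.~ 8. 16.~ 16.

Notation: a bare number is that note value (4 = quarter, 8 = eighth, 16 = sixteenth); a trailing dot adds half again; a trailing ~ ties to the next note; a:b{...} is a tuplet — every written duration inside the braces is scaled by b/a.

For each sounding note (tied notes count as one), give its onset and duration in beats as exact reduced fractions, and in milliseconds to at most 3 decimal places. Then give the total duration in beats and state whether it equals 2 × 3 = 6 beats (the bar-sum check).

1) 0.0ms=0b +319.149ms=1/2b
2) 319.149ms=1/2b +319.149ms=1/2b
3) 638.298ms=1b +319.149ms=1/2b
4) 957.447ms=3/2b +1914.894ms=3b
5) 2872.34ms=9/2b +957.447ms=3/2b
Σ=6b of 6 (94bpm 3/8) — PASS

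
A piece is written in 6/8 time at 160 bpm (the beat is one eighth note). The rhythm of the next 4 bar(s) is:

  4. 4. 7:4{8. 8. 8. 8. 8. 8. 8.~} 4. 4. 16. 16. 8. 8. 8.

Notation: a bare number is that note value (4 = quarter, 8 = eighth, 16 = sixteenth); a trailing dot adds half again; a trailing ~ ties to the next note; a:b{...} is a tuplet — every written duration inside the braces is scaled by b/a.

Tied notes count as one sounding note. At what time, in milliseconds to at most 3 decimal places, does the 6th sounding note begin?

1. 0.0ms @ 0 + 1125.0ms (3)
2. 1125.0ms @ 3 + 1125.0ms (3)
3. 2250.0ms @ 6 + 321.429ms (6/7)
4. 2571.429ms @ 48/7 + 321.429ms (6/7)
5. 2892.857ms @ 54/7 + 321.429ms (6/7)
6. 3214.286ms @ 60/7 + 321.429ms (6/7)
7. 3535.714ms @ 66/7 + 321.429ms (6/7)
8. 3857.143ms @ 72/7 + 321.429ms (6/7)
9. 4178.571ms @ 78/7 + 1446.429ms (27/7)
10. 5625.0ms @ 15 + 1125.0ms (3)
11. 6750.0ms @ 18 + 281.25ms (3/4)
12. 7031.25ms @ 75/4 + 281.25ms (3/4)
13. 7312.5ms @ 39/2 + 562.5ms (3/2)
14. 7875.0ms @ 21 + 562.5ms (3/2)
15. 8437.5ms @ 45/2 + 562.5ms (3/2)

note 6 onset = 60/7b = 3214.286ms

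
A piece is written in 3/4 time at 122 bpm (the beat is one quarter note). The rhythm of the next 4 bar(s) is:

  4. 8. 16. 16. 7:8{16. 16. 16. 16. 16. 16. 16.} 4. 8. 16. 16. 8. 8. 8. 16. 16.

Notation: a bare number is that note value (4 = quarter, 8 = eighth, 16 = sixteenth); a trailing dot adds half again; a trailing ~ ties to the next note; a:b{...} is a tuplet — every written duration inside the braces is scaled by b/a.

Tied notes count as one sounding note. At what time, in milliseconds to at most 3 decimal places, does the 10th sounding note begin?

1. 0.0ms @ 0 + 737.705ms (3/2)
2. 737.705ms @ 3/2 + 368.852ms (3/4)
3. 1106.557ms @ 9/4 + 184.426ms (3/8)
4. 1290.984ms @ 21/8 + 184.426ms (3/8)
5. 1475.41ms @ 3 + 210.773ms (3/7)
6. 1686.183ms @ 24/7 + 210.773ms (3/7)
7. 1896.956ms @ 27/7 + 210.773ms (3/7)
8. 2107.728ms @ 30/7 + 210.773ms (3/7)
9. 2318.501ms @ 33/7 + 210.773ms (3/7)
10. 2529.274ms @ 36/7 + 210.773ms (3/7)
11. 2740.047ms @ 39/7 + 210.773ms (3/7)
12. 2950.82ms @ 6 + 737.705ms (3/2)
13. 3688.525ms @ 15/2 + 368.852ms (3/4)
14. 4057.377ms @ 33/4 + 184.426ms (3/8)
15. 4241.803ms @ 69/8 + 184.426ms (3/8)
16. 4426.23ms @ 9 + 368.852ms (3/4)
17. 4795.082ms @ 39/4 + 368.852ms (3/4)
18. 5163.934ms @ 21/2 + 368.852ms (3/4)
19. 5532.787ms @ 45/4 + 184.426ms (3/8)
20. 5717.213ms @ 93/8 + 184.426ms (3/8)

note 10 onset = 36/7b = 2529.274ms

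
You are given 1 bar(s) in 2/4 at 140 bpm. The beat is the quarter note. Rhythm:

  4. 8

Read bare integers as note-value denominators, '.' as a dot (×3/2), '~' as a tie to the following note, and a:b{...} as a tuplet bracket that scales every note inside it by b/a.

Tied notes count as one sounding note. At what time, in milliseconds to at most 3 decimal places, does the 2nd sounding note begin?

1. 0.0ms @ 0 + 642.857ms (3/2)
2. 642.857ms @ 3/2 + 214.286ms (1/2)

note 2 onset = 3/2b = 642.857ms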